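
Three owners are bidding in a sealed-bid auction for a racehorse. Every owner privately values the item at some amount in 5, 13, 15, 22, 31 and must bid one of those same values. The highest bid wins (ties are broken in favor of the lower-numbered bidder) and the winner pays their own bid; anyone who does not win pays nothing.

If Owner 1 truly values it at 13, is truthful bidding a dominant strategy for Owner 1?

No

Consider the case where Owner 2 bids 5 and Owner 3 bids 5.
Truthful bid 13: wins, pays 13, utility 13 - 13 = 0.
Bid 5 instead: wins, pays 5, utility 13 - 5 = 8.
Since 8 > 0, bidding 5 is strictly better here, so truthful bidding is not dominant.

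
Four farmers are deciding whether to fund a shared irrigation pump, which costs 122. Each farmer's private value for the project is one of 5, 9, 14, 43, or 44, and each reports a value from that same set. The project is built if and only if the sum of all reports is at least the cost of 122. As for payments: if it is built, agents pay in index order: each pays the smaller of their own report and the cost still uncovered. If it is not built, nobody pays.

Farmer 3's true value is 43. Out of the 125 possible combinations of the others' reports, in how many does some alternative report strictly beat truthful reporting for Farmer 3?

Others report (43, 43, 43): truth gives 7; report 5 gives 38 > 7. Violating.
Others report (43, 43, 44): truth gives 7; report 5 gives 38 > 7. Violating.
Others report (43, 44, 43): truth gives 8; report 5 gives 38 > 8. Violating.
Others report (43, 44, 44): truth gives 8; report 5 gives 38 > 8. Violating.
Others report (5, 5, 5): truth gives 0; no alternative beats it.
Others report (5, 5, 9): truth gives 0; no alternative beats it.
(Checking all 125 profiles: 8 have a profitable deviation, 117 do not.)

8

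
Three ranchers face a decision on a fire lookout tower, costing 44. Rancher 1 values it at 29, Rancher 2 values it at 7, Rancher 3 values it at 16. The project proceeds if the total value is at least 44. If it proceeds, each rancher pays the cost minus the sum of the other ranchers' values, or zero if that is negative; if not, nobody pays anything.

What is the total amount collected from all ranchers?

29

Total value 52 ≥ cost 44, so it is built.
Rancher 1: others sum to 23; max(0, 44 - 23) = 21.
Rancher 2: others sum to 45; max(0, 44 - 45) = 0.
Rancher 3: others sum to 36; max(0, 44 - 36) = 8.
Total collected = 21 + 0 + 8 = 29.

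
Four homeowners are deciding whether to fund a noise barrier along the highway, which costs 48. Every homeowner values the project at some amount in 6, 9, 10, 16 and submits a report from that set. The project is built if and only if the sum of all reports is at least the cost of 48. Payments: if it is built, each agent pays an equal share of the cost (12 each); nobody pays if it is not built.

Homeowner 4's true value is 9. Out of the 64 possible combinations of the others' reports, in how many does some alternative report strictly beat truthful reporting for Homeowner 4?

Others report (9, 16, 16): truth gives -3; report 6 gives 0 > -3. Violating.
Others report (16, 9, 16): truth gives -3; report 6 gives 0 > -3. Violating.
Others report (16, 16, 9): truth gives -3; report 6 gives 0 > -3. Violating.
Others report (6, 6, 6): truth gives 0; no alternative beats it.
Others report (6, 6, 9): truth gives 0; no alternative beats it.
(Checking all 64 profiles: 3 have a profitable deviation, 61 do not.)

3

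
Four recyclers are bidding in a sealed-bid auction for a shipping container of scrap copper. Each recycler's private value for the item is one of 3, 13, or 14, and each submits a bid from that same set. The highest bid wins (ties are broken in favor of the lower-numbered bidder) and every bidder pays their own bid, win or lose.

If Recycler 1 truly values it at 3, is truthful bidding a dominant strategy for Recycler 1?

Check each profile of the others' bids and compare truth against every alternative bid.
Others bid (3, 3, 3): truth gives 0, best alternative gives -10.
Others bid (3, 3, 14): truth gives -3, best alternative gives -11.
Others bid (3, 13, 14): truth gives -3, best alternative gives -11.
Others bid (3, 14, 3): truth gives -3, best alternative gives -11.
Others bid (3, 14, 13): truth gives -3, best alternative gives -11.
Others bid (3, 14, 14): truth gives -3, best alternative gives -11.
(Remaining 21 profiles checked similarly; truth is weakly best in each.)
In every case the truthful bid is at least as good as any alternative, so it is a dominant strategy.

Yes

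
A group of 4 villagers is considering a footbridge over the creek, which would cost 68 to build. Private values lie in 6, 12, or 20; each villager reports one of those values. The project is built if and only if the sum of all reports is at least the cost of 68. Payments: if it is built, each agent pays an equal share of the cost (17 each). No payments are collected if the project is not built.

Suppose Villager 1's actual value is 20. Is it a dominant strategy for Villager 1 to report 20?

Yes

Check each profile of the others' reports and compare truth against every alternative report.
Others report (12, 20, 20): truth gives 3, best alternative gives 0.
Others report (20, 12, 20): truth gives 3, best alternative gives 0.
Others report (20, 20, 12): truth gives 3, best alternative gives 0.
Others report (20, 20, 20): truth gives 3, best alternative gives 3.
Others report (6, 6, 6): truth gives 0, best alternative gives 0.
Others report (6, 6, 12): truth gives 0, best alternative gives 0.
(Remaining 21 profiles checked similarly; truth is weakly best in each.)
In every case the truthful report is at least as good as any alternative, so it is a dominant strategy.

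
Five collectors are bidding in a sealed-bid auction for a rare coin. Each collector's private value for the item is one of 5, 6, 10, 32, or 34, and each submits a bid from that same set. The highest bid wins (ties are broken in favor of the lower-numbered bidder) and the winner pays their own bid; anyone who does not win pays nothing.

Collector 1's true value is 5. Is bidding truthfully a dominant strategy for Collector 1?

Yes

Check each profile of the others' bids and compare truth against every alternative bid.
Others bid (5, 5, 5, 5): truth gives 0, best alternative gives -1.
Others bid (5, 5, 5, 6): truth gives 0, best alternative gives -1.
Others bid (5, 5, 6, 5): truth gives 0, best alternative gives -1.
Others bid (5, 5, 6, 6): truth gives 0, best alternative gives -1.
Others bid (5, 6, 5, 5): truth gives 0, best alternative gives -1.
Others bid (5, 6, 5, 6): truth gives 0, best alternative gives -1.
(Remaining 619 profiles checked similarly; truth is weakly best in each.)
In every case the truthful bid is at least as good as any alternative, so it is a dominant strategy.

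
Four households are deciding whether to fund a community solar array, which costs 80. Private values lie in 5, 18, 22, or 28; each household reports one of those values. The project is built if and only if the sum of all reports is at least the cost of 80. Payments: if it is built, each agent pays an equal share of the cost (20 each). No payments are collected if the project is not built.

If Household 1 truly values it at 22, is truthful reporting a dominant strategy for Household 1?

Consider the case where Household 2 reports 5, Household 3 reports 22 and Household 4 reports 28.
Truthful report 22: project not built, utility 0.
Report 28 instead: project built, pays 20, utility 22 - 20 = 2.
Since 2 > 0, reporting 28 is strictly better here, so truthful reporting is not dominant.

No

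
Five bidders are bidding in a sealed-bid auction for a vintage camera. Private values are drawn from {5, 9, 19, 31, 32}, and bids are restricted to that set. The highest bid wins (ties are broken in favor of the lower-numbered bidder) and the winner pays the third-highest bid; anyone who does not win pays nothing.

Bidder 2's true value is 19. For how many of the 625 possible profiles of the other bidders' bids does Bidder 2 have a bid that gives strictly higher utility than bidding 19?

64

Others bid (5, 5, 5, 31): truth gives 0; bid 31 gives 14 > 0. Violating.
Others bid (5, 5, 5, 32): truth gives 0; bid 32 gives 14 > 0. Violating.
Others bid (5, 5, 9, 31): truth gives 0; bid 31 gives 10 > 0. Violating.
Others bid (5, 5, 9, 32): truth gives 0; bid 32 gives 10 > 0. Violating.
Others bid (5, 5, 5, 5): truth gives 14; no alternative beats it.
Others bid (5, 5, 5, 9): truth gives 14; no alternative beats it.
(Checking all 625 profiles: 64 have a profitable deviation, 561 do not.)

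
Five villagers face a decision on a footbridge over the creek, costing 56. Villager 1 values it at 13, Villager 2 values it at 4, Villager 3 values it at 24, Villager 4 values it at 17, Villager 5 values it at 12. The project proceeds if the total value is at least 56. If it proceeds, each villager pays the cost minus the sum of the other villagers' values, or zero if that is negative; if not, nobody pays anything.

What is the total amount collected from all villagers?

13

Total value 70 ≥ cost 56, so it is built.
Villager 1: others sum to 57; max(0, 56 - 57) = 0.
Villager 2: others sum to 66; max(0, 56 - 66) = 0.
Villager 3: others sum to 46; max(0, 56 - 46) = 10.
Villager 4: others sum to 53; max(0, 56 - 53) = 3.
Villager 5: others sum to 58; max(0, 56 - 58) = 0.
Total collected = 0 + 0 + 10 + 3 + 0 = 13.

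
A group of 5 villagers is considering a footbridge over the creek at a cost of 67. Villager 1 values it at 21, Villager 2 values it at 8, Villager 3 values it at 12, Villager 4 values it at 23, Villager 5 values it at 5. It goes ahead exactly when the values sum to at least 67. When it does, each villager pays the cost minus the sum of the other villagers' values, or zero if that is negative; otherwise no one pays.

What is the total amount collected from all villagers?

Total value 69 ≥ cost 67, so it is built.
Villager 1: others sum to 48; max(0, 67 - 48) = 19.
Villager 2: others sum to 61; max(0, 67 - 61) = 6.
Villager 3: others sum to 57; max(0, 67 - 57) = 10.
Villager 4: others sum to 46; max(0, 67 - 46) = 21.
Villager 5: others sum to 64; max(0, 67 - 64) = 3.
Total collected = 19 + 6 + 10 + 21 + 3 = 59.

59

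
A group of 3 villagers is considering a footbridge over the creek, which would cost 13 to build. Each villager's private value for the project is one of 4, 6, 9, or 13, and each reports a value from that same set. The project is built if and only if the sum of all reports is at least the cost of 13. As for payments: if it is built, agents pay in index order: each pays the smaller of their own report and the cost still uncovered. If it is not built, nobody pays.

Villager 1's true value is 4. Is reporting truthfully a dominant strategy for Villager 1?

Check each profile of the others' reports and compare truth against every alternative report.
Others report (4, 4): truth gives 0, best alternative gives -2.
Others report (4, 6): truth gives 0, best alternative gives -2.
Others report (4, 9): truth gives 0, best alternative gives -2.
Others report (4, 13): truth gives 0, best alternative gives -2.
Others report (6, 4): truth gives 0, best alternative gives -2.
Others report (6, 6): truth gives 0, best alternative gives -2.
(Remaining 10 profiles checked similarly; truth is weakly best in each.)
In every case the truthful report is at least as good as any alternative, so it is a dominant strategy.

Yes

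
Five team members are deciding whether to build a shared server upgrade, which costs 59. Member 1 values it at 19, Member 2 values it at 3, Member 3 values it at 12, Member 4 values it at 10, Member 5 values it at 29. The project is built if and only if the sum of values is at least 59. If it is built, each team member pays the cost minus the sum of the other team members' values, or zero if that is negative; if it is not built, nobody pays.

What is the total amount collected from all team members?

20

Total value 73 ≥ cost 59, so it is built.
Member 1: others sum to 54; max(0, 59 - 54) = 5.
Member 2: others sum to 70; max(0, 59 - 70) = 0.
Member 3: others sum to 61; max(0, 59 - 61) = 0.
Member 4: others sum to 63; max(0, 59 - 63) = 0.
Member 5: others sum to 44; max(0, 59 - 44) = 15.
Total collected = 5 + 0 + 0 + 0 + 15 = 20.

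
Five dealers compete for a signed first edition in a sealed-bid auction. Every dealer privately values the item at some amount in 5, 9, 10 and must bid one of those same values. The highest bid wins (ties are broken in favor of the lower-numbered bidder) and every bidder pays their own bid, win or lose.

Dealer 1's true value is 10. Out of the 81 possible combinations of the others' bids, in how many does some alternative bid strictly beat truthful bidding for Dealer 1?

Others bid (5, 5, 5, 5): truth gives 0; bid 5 gives 5 > 0. Violating.
Others bid (5, 5, 5, 9): truth gives 0; bid 9 gives 1 > 0. Violating.
Others bid (5, 5, 9, 5): truth gives 0; bid 9 gives 1 > 0. Violating.
Others bid (5, 5, 9, 9): truth gives 0; bid 9 gives 1 > 0. Violating.
Others bid (5, 5, 5, 10): truth gives 0; no alternative beats it.
Others bid (5, 5, 9, 10): truth gives 0; no alternative beats it.
(Checking all 81 profiles: 16 have a profitable deviation, 65 do not.)

16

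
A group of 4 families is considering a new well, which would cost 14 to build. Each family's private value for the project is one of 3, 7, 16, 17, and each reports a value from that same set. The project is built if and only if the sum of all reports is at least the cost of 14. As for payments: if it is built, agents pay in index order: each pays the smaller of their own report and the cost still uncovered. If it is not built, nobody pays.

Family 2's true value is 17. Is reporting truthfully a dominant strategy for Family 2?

No

Consider the case where Family 1 reports 3, Family 3 reports 3 and Family 4 reports 3.
Truthful report 17: project built, pays 11, utility 17 - 11 = 6.
Report 7 instead: project built, pays 7, utility 17 - 7 = 10.
Since 10 > 6, reporting 7 is strictly better here, so truthful reporting is not dominant.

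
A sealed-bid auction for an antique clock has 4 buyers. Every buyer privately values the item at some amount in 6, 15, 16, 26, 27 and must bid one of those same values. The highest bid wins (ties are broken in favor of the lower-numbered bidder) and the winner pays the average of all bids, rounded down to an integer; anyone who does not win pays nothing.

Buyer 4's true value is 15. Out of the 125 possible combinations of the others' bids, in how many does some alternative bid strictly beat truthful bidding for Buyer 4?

Others bid (6, 6, 15): truth gives 0; bid 16 gives 5 > 0. Violating.
Others bid (6, 6, 16): truth gives 0; bid 26 gives 2 > 0. Violating.
Others bid (6, 15, 6): truth gives 0; bid 16 gives 5 > 0. Violating.
Others bid (6, 15, 15): truth gives 0; bid 16 gives 2 > 0. Violating.
Others bid (6, 6, 6): truth gives 7; no alternative beats it.
Others bid (6, 6, 26): truth gives 0; no alternative beats it.
(Checking all 125 profiles: 9 have a profitable deviation, 116 do not.)

9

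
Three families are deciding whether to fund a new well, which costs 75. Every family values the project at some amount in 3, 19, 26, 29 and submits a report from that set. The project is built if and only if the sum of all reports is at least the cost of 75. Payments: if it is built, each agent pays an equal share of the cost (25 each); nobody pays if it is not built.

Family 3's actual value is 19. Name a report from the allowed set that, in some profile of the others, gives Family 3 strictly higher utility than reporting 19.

Suppose Family 1 reports 29 and Family 2 reports 29.
Report 19: project built, pays 25, utility 19 - 25 = -6.
Report 3: project not built, utility 0.
So reporting 3 beats truth here (0 > -6).

3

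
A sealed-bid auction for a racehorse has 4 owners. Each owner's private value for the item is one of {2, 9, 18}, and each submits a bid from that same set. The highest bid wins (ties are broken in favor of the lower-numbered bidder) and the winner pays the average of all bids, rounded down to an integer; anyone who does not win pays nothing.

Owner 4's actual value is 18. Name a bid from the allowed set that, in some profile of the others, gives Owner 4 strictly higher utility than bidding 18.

9

Suppose Owner 1 bids 2, Owner 2 bids 2 and Owner 3 bids 2.
Bid 18: wins, pays 6, utility 18 - 6 = 12.
Bid 9: wins, pays 3, utility 18 - 3 = 15.
So bidding 9 beats truth here (15 > 12).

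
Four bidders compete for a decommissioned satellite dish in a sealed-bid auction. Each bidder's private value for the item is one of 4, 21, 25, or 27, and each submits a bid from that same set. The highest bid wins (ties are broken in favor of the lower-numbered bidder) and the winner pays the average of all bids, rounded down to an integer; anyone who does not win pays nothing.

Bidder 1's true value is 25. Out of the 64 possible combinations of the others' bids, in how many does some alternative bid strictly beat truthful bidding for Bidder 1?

Others bid (4, 4, 4): truth gives 16; bid 4 gives 21 > 16. Violating.
Others bid (4, 4, 21): truth gives 12; bid 21 gives 13 > 12. Violating.
Others bid (4, 4, 27): truth gives 0; bid 27 gives 10 > 0. Violating.
Others bid (4, 21, 4): truth gives 12; bid 21 gives 13 > 12. Violating.
Others bid (4, 4, 25): truth gives 11; no alternative beats it.
Others bid (4, 21, 25): truth gives 7; no alternative beats it.
(Checking all 64 profiles: 29 have a profitable deviation, 35 do not.)

29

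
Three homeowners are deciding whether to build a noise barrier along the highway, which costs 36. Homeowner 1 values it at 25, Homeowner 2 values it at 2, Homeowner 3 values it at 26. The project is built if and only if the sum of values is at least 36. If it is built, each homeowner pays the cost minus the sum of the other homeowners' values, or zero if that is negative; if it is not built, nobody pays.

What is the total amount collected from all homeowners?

Total value 53 ≥ cost 36, so it is built.
Homeowner 1: others sum to 28; max(0, 36 - 28) = 8.
Homeowner 2: others sum to 51; max(0, 36 - 51) = 0.
Homeowner 3: others sum to 27; max(0, 36 - 27) = 9.
Total collected = 8 + 0 + 9 = 17.

17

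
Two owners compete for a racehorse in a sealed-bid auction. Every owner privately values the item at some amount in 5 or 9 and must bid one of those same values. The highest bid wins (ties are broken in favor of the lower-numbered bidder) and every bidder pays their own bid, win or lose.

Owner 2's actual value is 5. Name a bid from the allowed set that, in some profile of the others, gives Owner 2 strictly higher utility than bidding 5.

9

Suppose Owner 1 bids 5.
Bid 5: loses but pays 5, utility -5.
Bid 9: wins, pays 9, utility 5 - 9 = -4.
So bidding 9 beats truth here (-4 > -5).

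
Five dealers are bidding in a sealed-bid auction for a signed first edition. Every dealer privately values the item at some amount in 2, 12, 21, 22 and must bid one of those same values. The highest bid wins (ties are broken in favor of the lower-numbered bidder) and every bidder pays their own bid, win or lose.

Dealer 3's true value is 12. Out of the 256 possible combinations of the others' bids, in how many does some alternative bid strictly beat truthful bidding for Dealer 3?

252

Others bid (2, 2, 2, 21): truth gives -12; bid 2 gives -2 > -12. Violating.
Others bid (2, 2, 2, 22): truth gives -12; bid 2 gives -2 > -12. Violating.
Others bid (2, 2, 12, 21): truth gives -12; bid 2 gives -2 > -12. Violating.
Others bid (2, 2, 12, 22): truth gives -12; bid 2 gives -2 > -12. Violating.
Others bid (2, 2, 2, 2): truth gives 0; no alternative beats it.
Others bid (2, 2, 2, 12): truth gives 0; no alternative beats it.
(Checking all 256 profiles: 252 have a profitable deviation, 4 do not.)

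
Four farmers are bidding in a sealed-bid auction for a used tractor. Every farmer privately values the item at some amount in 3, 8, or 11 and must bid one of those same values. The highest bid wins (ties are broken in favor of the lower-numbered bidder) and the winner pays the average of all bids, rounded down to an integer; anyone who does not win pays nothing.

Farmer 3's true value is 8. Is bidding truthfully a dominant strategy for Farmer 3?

Consider the case where Farmer 1 bids 3, Farmer 2 bids 3 and Farmer 4 bids 11.
Truthful bid 8: loses, pays 0, utility 0.
Bid 11 instead: wins, pays 7, utility 8 - 7 = 1.
Since 1 > 0, bidding 11 is strictly better here, so truthful bidding is not dominant.

No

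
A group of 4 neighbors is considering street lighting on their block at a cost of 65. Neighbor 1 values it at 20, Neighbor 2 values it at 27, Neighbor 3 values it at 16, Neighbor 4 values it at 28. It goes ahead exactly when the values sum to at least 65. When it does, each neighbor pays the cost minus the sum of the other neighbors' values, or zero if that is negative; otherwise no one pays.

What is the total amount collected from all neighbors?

3

Total value 91 ≥ cost 65, so it is built.
Neighbor 1: others sum to 71; max(0, 65 - 71) = 0.
Neighbor 2: others sum to 64; max(0, 65 - 64) = 1.
Neighbor 3: others sum to 75; max(0, 65 - 75) = 0.
Neighbor 4: others sum to 63; max(0, 65 - 63) = 2.
Total collected = 0 + 1 + 0 + 2 = 3.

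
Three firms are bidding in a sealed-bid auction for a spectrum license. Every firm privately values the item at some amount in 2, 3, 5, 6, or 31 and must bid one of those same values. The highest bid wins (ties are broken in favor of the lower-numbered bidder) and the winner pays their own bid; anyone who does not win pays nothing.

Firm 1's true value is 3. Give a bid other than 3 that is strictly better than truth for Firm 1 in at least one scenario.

Suppose Firm 2 bids 2 and Firm 3 bids 2.
Bid 3: wins, pays 3, utility 3 - 3 = 0.
Bid 2: wins, pays 2, utility 3 - 2 = 1.
So bidding 2 beats truth here (1 > 0).

2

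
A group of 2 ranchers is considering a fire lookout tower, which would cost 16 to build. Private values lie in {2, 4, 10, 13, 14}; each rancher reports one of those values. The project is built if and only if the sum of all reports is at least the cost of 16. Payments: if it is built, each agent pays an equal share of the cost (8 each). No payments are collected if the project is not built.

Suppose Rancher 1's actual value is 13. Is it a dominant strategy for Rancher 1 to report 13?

No

Consider the case where Rancher 2 reports 2.
Truthful report 13: project not built, utility 0.
Report 14 instead: project built, pays 8, utility 13 - 8 = 5.
Since 5 > 0, reporting 14 is strictly better here, so truthful reporting is not dominant.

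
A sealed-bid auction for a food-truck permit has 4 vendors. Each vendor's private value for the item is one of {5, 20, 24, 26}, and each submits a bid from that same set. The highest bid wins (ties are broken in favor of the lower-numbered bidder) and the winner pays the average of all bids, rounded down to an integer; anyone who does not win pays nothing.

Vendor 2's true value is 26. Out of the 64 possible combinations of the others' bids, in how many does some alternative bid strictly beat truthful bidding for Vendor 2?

Others bid (5, 5, 5): truth gives 16; bid 20 gives 18 > 16. Violating.
Others bid (5, 5, 20): truth gives 12; bid 20 gives 14 > 12. Violating.
Others bid (5, 5, 24): truth gives 11; bid 24 gives 12 > 11. Violating.
Others bid (5, 20, 5): truth gives 12; bid 20 gives 14 > 12. Violating.
Others bid (5, 5, 26): truth gives 11; no alternative beats it.
Others bid (5, 20, 24): truth gives 8; no alternative beats it.
(Checking all 64 profiles: 7 have a profitable deviation, 57 do not.)

7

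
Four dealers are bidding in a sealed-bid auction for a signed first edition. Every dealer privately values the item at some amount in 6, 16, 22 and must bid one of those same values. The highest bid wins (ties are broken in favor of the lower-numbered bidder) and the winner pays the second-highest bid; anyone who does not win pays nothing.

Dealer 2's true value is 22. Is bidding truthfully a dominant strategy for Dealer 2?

Check each profile of the others' bids and compare truth against every alternative bid.
Others bid (16, 6, 6): truth gives 6, best alternative gives 0.
Others bid (16, 6, 16): truth gives 6, best alternative gives 0.
Others bid (16, 16, 6): truth gives 6, best alternative gives 0.
Others bid (16, 16, 16): truth gives 6, best alternative gives 0.
Others bid (6, 6, 6): truth gives 16, best alternative gives 16.
Others bid (6, 6, 16): truth gives 6, best alternative gives 6.
(Remaining 21 profiles checked similarly; truth is weakly best in each.)
In every case the truthful bid is at least as good as any alternative, so it is a dominant strategy.

Yes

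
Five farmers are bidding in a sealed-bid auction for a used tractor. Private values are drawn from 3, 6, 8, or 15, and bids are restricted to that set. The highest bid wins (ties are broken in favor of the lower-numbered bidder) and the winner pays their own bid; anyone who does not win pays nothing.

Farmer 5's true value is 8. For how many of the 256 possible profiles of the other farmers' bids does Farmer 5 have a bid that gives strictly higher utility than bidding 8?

Others bid (3, 3, 3, 3): truth gives 0; bid 6 gives 2 > 0. Violating.
Others bid (3, 3, 3, 6): truth gives 0; no alternative beats it.
Others bid (3, 3, 3, 8): truth gives 0; no alternative beats it.
(Checking all 256 profiles: 1 has a profitable deviation, 255 do not.)

1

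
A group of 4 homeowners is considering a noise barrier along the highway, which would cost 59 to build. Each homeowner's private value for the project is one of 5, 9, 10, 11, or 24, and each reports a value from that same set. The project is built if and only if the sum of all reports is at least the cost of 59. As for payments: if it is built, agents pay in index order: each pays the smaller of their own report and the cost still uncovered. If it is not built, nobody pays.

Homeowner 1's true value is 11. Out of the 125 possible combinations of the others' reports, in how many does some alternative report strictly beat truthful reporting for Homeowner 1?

13

Others report (5, 24, 24): truth gives 0; report 9 gives 2 > 0. Violating.
Others report (9, 24, 24): truth gives 0; report 5 gives 6 > 0. Violating.
Others report (10, 24, 24): truth gives 0; report 5 gives 6 > 0. Violating.
Others report (11, 24, 24): truth gives 0; report 5 gives 6 > 0. Violating.
Others report (5, 5, 5): truth gives 0; no alternative beats it.
Others report (5, 5, 9): truth gives 0; no alternative beats it.
(Checking all 125 profiles: 13 have a profitable deviation, 112 do not.)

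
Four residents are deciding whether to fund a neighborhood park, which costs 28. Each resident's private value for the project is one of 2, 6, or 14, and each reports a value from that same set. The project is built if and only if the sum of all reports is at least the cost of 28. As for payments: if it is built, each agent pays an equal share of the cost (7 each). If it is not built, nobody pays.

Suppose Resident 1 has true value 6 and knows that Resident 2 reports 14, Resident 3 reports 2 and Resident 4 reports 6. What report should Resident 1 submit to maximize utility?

2

Report 2: project not built, utility 0.
Report 6: project built, pays 7, utility 6 - 7 = -1.
Report 14: project built, pays 7, utility 6 - 7 = -1.
The best choice is 2 with utility 0.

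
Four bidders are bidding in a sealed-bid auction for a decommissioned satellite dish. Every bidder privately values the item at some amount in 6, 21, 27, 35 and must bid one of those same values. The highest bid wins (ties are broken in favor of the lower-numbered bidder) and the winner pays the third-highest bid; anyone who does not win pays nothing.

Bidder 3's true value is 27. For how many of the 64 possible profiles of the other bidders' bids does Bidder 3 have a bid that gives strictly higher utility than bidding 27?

12

Others bid (6, 6, 35): truth gives 0; bid 35 gives 21 > 0. Violating.
Others bid (6, 21, 35): truth gives 0; bid 35 gives 6 > 0. Violating.
Others bid (6, 27, 6): truth gives 0; bid 35 gives 21 > 0. Violating.
Others bid (6, 27, 21): truth gives 0; bid 35 gives 6 > 0. Violating.
Others bid (6, 6, 6): truth gives 21; no alternative beats it.
Others bid (6, 6, 21): truth gives 21; no alternative beats it.
(Checking all 64 profiles: 12 have a profitable deviation, 52 do not.)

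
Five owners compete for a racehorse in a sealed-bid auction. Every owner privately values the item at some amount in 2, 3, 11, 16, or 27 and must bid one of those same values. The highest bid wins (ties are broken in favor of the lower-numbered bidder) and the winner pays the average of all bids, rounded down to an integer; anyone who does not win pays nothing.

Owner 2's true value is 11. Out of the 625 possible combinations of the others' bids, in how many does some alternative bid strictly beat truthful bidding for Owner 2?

Others bid (2, 2, 2, 2): truth gives 8; bid 3 gives 9 > 8. Violating.
Others bid (2, 2, 2, 3): truth gives 7; bid 3 gives 9 > 7. Violating.
Others bid (2, 2, 2, 16): truth gives 0; bid 16 gives 4 > 0. Violating.
Others bid (2, 2, 3, 2): truth gives 7; bid 3 gives 9 > 7. Violating.
Others bid (2, 2, 2, 11): truth gives 6; no alternative beats it.
Others bid (2, 2, 2, 27): truth gives 0; no alternative beats it.
(Checking all 625 profiles: 114 have a profitable deviation, 511 do not.)

114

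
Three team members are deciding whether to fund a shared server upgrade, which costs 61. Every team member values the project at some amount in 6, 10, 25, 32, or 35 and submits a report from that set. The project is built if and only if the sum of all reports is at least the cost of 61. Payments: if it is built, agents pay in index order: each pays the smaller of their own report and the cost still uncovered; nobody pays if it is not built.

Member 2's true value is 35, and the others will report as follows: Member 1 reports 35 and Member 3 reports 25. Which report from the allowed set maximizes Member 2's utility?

6

Report 6: project built, pays 6, utility 35 - 6 = 29.
Report 10: project built, pays 10, utility 35 - 10 = 25.
Report 25: project built, pays 25, utility 35 - 25 = 10.
Report 32: project built, pays 26, utility 35 - 26 = 9.
Report 35: project built, pays 26, utility 35 - 26 = 9.
The best choice is 6 with utility 29.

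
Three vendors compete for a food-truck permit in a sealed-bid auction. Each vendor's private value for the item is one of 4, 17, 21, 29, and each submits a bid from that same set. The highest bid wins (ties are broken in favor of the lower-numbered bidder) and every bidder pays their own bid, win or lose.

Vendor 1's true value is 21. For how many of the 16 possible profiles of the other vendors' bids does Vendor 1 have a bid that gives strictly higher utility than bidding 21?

Others bid (4, 4): truth gives 0; bid 4 gives 17 > 0. Violating.
Others bid (4, 17): truth gives 0; bid 17 gives 4 > 0. Violating.
Others bid (4, 29): truth gives -21; bid 4 gives -4 > -21. Violating.
Others bid (17, 4): truth gives 0; bid 17 gives 4 > 0. Violating.
Others bid (4, 21): truth gives 0; no alternative beats it.
Others bid (17, 21): truth gives 0; no alternative beats it.
(Checking all 16 profiles: 11 have a profitable deviation, 5 do not.)

11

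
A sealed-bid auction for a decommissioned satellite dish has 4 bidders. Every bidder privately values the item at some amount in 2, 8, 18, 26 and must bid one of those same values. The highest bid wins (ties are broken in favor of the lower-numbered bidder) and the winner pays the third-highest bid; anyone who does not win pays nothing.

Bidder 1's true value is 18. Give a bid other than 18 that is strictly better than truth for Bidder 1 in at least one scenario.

Suppose Bidder 2 bids 2, Bidder 3 bids 2 and Bidder 4 bids 26.
Bid 18: loses, pays 0, utility 0.
Bid 26: wins, pays 2, utility 18 - 2 = 16.
So bidding 26 beats truth here (16 > 0).

26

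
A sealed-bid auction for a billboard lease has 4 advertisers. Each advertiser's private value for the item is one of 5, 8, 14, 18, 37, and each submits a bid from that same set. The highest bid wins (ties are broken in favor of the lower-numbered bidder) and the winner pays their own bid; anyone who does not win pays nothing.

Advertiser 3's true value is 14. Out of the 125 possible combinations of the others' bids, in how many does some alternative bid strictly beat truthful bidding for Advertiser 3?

Others bid (5, 5, 5): truth gives 0; bid 8 gives 6 > 0. Violating.
Others bid (5, 5, 8): truth gives 0; bid 8 gives 6 > 0. Violating.
Others bid (5, 5, 14): truth gives 0; no alternative beats it.
Others bid (5, 5, 18): truth gives 0; no alternative beats it.
(Checking all 125 profiles: 2 have a profitable deviation, 123 do not.)

2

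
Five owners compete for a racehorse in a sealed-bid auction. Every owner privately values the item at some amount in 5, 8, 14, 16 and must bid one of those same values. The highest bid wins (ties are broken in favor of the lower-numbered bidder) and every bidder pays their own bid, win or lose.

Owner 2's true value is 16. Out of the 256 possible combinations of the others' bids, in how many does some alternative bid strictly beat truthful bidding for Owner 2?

118

Others bid (5, 5, 5, 5): truth gives 0; bid 8 gives 8 > 0. Violating.
Others bid (5, 5, 5, 8): truth gives 0; bid 8 gives 8 > 0. Violating.
Others bid (5, 5, 5, 14): truth gives 0; bid 14 gives 2 > 0. Violating.
Others bid (5, 5, 8, 5): truth gives 0; bid 8 gives 8 > 0. Violating.
Others bid (5, 5, 5, 16): truth gives 0; no alternative beats it.
Others bid (5, 5, 8, 16): truth gives 0; no alternative beats it.
(Checking all 256 profiles: 118 have a profitable deviation, 138 do not.)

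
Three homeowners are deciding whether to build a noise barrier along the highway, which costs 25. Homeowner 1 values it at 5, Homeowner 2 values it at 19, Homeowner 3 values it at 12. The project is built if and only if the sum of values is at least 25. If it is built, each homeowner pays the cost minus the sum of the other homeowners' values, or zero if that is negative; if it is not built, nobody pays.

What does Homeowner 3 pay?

Total value 36 ≥ cost 25, so the project is built.
The other homeowners' values sum to 24.
Cost minus that sum is 25 - 24 = 1.

1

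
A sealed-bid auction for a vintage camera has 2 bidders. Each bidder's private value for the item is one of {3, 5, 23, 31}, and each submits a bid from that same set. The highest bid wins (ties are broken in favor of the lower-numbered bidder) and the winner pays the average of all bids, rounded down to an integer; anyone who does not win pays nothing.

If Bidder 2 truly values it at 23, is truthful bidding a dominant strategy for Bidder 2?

Consider the case where Bidder 1 bids 3.
Truthful bid 23: wins, pays 13, utility 23 - 13 = 10.
Bid 5 instead: wins, pays 4, utility 23 - 4 = 19.
Since 19 > 10, bidding 5 is strictly better here, so truthful bidding is not dominant.

No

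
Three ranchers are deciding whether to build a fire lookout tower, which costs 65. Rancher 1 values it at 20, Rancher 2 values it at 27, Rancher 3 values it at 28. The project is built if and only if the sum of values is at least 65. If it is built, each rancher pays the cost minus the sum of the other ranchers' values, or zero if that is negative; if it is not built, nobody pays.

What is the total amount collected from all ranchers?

Total value 75 ≥ cost 65, so it is built.
Rancher 1: others sum to 55; max(0, 65 - 55) = 10.
Rancher 2: others sum to 48; max(0, 65 - 48) = 17.
Rancher 3: others sum to 47; max(0, 65 - 47) = 18.
Total collected = 10 + 17 + 18 = 45.

45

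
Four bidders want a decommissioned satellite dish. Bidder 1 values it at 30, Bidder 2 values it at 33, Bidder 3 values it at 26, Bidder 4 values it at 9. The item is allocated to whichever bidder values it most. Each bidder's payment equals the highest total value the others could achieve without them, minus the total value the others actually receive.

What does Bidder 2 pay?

30

Bidder 2 has the highest value and receives the item.
Without Bidder 2, the item would go to the next-highest value, 30, so the others could achieve 30.
With Bidder 2 present and winning, the others receive nothing, so their total is 0.
Payment = 30 - 0 = 30.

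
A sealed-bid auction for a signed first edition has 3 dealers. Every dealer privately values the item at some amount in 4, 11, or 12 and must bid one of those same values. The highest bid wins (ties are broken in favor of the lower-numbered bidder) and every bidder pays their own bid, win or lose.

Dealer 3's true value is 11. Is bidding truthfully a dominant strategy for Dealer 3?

Consider the case where Dealer 1 bids 4 and Dealer 2 bids 11.
Truthful bid 11: loses but pays 11, utility -11.
Bid 4 instead: loses but pays 4, utility -4.
Since -4 > -11, bidding 4 is strictly better here, so truthful bidding is not dominant.

No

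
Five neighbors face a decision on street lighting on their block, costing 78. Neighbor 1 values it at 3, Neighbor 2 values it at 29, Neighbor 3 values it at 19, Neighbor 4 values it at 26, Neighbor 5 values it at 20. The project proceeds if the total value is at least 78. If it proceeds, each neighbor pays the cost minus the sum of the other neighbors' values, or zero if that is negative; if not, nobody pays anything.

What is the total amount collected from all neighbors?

Total value 97 ≥ cost 78, so it is built.
Neighbor 1: others sum to 94; max(0, 78 - 94) = 0.
Neighbor 2: others sum to 68; max(0, 78 - 68) = 10.
Neighbor 3: others sum to 78; max(0, 78 - 78) = 0.
Neighbor 4: others sum to 71; max(0, 78 - 71) = 7.
Neighbor 5: others sum to 77; max(0, 78 - 77) = 1.
Total collected = 0 + 10 + 0 + 7 + 1 = 18.

18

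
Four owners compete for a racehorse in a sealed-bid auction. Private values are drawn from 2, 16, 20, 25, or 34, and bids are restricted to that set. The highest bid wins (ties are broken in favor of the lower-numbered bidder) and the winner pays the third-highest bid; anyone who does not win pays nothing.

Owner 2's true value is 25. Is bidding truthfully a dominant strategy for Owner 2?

No

Consider the case where Owner 1 bids 2, Owner 3 bids 2 and Owner 4 bids 34.
Truthful bid 25: loses, pays 0, utility 0.
Bid 34 instead: wins, pays 2, utility 25 - 2 = 23.
Since 23 > 0, bidding 34 is strictly better here, so truthful bidding is not dominant.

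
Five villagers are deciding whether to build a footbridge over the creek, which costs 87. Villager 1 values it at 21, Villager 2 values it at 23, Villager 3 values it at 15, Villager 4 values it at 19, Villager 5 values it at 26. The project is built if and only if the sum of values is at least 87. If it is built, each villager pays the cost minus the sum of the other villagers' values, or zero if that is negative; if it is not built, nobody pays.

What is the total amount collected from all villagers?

21

Total value 104 ≥ cost 87, so it is built.
Villager 1: others sum to 83; max(0, 87 - 83) = 4.
Villager 2: others sum to 81; max(0, 87 - 81) = 6.
Villager 3: others sum to 89; max(0, 87 - 89) = 0.
Villager 4: others sum to 85; max(0, 87 - 85) = 2.
Villager 5: others sum to 78; max(0, 87 - 78) = 9.
Total collected = 4 + 6 + 0 + 2 + 9 = 21.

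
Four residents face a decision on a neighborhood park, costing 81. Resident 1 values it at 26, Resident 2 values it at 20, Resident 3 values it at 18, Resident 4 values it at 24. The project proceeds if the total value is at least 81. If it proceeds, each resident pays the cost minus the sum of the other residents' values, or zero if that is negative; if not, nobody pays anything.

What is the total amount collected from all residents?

Total value 88 ≥ cost 81, so it is built.
Resident 1: others sum to 62; max(0, 81 - 62) = 19.
Resident 2: others sum to 68; max(0, 81 - 68) = 13.
Resident 3: others sum to 70; max(0, 81 - 70) = 11.
Resident 4: others sum to 64; max(0, 81 - 64) = 17.
Total collected = 19 + 13 + 11 + 17 = 60.

60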